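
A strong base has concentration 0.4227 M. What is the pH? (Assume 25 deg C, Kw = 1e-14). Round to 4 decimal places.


A strong base dissociates completely, so [OH-] equals the given concentration.
pOH = -log10([OH-]) = -log10(0.4227) = 0.373968
pH = 14 - pOH = 14 - 0.373968
pH = 13.626032, rounded to 4 dp:

13.6260


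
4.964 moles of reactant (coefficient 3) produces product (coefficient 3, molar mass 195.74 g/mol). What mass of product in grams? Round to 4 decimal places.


Use the coefficient ratio to convert reactant moles to product moles, then multiply by the product's molar mass.
moles_P = moles_R * (coeff_P / coeff_R) = 4.964 * (3/3) = 4.964
mass_P = moles_P * M_P = 4.964 * 195.74
mass_P = 971.65336 g, rounded to 4 dp:

971.6534 g


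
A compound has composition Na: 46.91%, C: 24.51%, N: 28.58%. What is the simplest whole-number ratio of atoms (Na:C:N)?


Assume 100 g of compound, divide each mass% by atomic mass to get moles, then normalize by the smallest to get a raw atom ratio.
Moles per 100 g: Na: 46.91/22.99 = 2.0405, C: 24.51/12.011 = 2.0406, N: 28.58/14.007 = 2.0404
Raw ratio (divide by min = 2.0404): Na: 1.0, C: 1.0, N: 1.0
Multiply by 1 to clear fractions: Na: 1.0 ~= 1, C: 1.0 ~= 1, N: 1.0 ~= 1
Reduce by GCD to get the simplest whole-number ratio:

1:1:1


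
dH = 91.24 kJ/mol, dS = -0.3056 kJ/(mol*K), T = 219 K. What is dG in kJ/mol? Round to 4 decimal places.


Gibbs: dG = dH - T*dS (consistent units, dS already in kJ/(mol*K)).
T*dS = 219 * -0.3056 = -66.9264
dG = 91.24 - (-66.9264)
dG = 158.1664 kJ/mol, rounded to 4 dp:

158.1664 kJ/mol


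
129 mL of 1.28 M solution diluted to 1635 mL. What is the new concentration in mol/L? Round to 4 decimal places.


Dilution: M1*V1 = M2*V2, solve for M2.
M2 = M1*V1 / V2
M2 = 1.28 * 129 / 1635
M2 = 165.12 / 1635
M2 = 0.10099083 mol/L, rounded to 4 dp:

0.1010 mol/L


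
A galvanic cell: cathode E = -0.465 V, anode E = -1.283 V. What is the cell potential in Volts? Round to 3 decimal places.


Standard cell potential: E_cell = E_cathode - E_anode.
E_cell = -0.465 - (-1.283)
E_cell = 0.818 V, rounded to 3 dp:

0.818 V


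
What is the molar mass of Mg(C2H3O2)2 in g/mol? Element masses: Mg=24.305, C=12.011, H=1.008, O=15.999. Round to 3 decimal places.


M = sum(count * atomic_mass) over atoms.
M = 1*24.305 + 4*12.011 + 6*1.008 + 4*15.999
M = 24.305 + 48.044 + 6.048 + 63.996
M = 142.393 g/mol, rounded to 3 dp:

142.393 g/mol


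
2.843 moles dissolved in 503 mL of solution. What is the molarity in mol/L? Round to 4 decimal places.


Convert volume to liters: V_L = V_mL / 1000.
V_L = 503 / 1000 = 0.503 L
M = n / V_L = 2.843 / 0.503
M = 5.65208748 mol/L, rounded to 4 dp:

5.6521 mol/L


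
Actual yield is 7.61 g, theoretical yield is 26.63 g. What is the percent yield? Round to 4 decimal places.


% yield = 100 * actual / theoretical
% yield = 100 * 7.61 / 26.63
% yield = 28.57679309 %, rounded to 4 dp:

28.5768 %


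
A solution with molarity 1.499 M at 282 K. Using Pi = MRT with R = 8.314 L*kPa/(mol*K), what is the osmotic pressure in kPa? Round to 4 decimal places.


Osmotic pressure (van't Hoff): Pi = M*R*T.
RT = 8.314 * 282 = 2344.548
Pi = 1.499 * 2344.548
Pi = 3514.477452 kPa, rounded to 4 dp:

3514.4775 kPa


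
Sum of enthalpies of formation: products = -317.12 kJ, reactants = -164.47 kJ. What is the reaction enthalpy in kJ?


dH_rxn = sum(dH_f products) - sum(dH_f reactants)
dH_rxn = -317.12 - (-164.47)
dH_rxn = -152.65 kJ:

-152.65 kJ


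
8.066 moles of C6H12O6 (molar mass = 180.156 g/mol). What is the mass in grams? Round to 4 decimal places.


mass = n * M
mass = 8.066 * 180.156
mass = 1453.138296 g, rounded to 4 dp:

1453.1383 g


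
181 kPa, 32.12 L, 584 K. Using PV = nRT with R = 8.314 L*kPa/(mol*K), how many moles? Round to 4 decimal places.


PV = nRT, solve for n = PV / (RT).
PV = 181 * 32.12 = 5813.72
RT = 8.314 * 584 = 4855.376
n = 5813.72 / 4855.376
n = 1.19737792 mol, rounded to 4 dp:

1.1974 mol


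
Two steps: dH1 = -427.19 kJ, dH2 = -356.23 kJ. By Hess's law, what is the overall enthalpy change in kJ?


Hess's law: enthalpy is a state function, so add the step enthalpies.
dH_total = dH1 + dH2 = -427.19 + (-356.23)
dH_total = -783.42 kJ:

-783.42 kJ


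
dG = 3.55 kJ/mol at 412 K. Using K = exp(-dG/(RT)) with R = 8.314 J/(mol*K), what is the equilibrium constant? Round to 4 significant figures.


dG is in kJ/mol; multiply by 1000 to match R in J/(mol*K).
RT = 8.314 * 412 = 3425.368 J/mol
exponent = -dG*1000 / (RT) = -(3.55*1000) / 3425.368 = -1.036385
K = exp(-1.036385)
K = 0.35473473, rounded to 4 significant figures:

0.3547


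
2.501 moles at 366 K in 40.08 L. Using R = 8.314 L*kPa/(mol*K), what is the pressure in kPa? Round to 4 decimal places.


PV = nRT, solve for P = nRT / V.
nRT = 2.501 * 8.314 * 366 = 7610.3529
P = 7610.3529 / 40.08
P = 189.87906437 kPa, rounded to 4 dp:

189.8791 kPa


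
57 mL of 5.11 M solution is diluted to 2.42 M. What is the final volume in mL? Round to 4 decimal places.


Dilution: M1*V1 = M2*V2, solve for V2.
V2 = M1*V1 / M2
V2 = 5.11 * 57 / 2.42
V2 = 291.27 / 2.42
V2 = 120.35950413 mL, rounded to 4 dp:

120.3595 mL


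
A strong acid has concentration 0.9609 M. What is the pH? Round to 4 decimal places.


A strong acid dissociates completely, so [H+] equals the given concentration.
pH = -log10([H+]) = -log10(0.9609)
pH = 0.01732181, rounded to 4 dp:

0.0173


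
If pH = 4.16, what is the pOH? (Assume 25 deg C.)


At 25 deg C, pH + pOH = 14.
pOH = 14 - pH = 14 - 4.16
pOH = 9.84:

9.84


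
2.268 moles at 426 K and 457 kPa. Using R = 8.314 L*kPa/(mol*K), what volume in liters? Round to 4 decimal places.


PV = nRT, solve for V = nRT / P.
nRT = 2.268 * 8.314 * 426 = 8032.7208
V = 8032.7208 / 457
V = 17.57706958 L, rounded to 4 dp:

17.5771 L


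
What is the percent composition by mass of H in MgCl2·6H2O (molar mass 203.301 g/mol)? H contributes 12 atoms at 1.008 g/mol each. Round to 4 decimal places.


pct = 100 * (n_elem * M_elem) / M_total
mass_contribution = 12 * 1.008 = 12.096 g/mol
pct = 100 * 12.096 / 203.301
pct = 5.94979857 %, rounded to 4 dp:

5.9498 %


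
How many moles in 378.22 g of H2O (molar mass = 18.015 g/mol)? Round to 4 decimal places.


n = mass / M
n = 378.22 / 18.015
n = 20.99472662 mol, rounded to 4 dp:

20.9947 mol


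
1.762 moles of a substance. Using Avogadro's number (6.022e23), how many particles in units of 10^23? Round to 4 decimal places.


N = n * NA, then divide by 1e23 for the requested units.
N / 1e23 = n * 6.022
N / 1e23 = 1.762 * 6.022
N / 1e23 = 10.610764, rounded to 4 dp:

10.6108


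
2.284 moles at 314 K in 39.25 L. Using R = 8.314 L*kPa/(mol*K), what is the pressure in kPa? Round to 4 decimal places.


PV = nRT, solve for P = nRT / V.
nRT = 2.284 * 8.314 * 314 = 5962.6013
P = 5962.6013 / 39.25
P = 151.91340892 kPa, rounded to 4 dp:

151.9134 kPa


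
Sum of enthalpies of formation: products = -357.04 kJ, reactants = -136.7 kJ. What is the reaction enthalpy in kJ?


dH_rxn = sum(dH_f products) - sum(dH_f reactants)
dH_rxn = -357.04 - (-136.7)
dH_rxn = -220.34 kJ:

-220.34 kJ


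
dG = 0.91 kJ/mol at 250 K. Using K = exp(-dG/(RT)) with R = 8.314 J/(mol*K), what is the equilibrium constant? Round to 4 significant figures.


dG is in kJ/mol; multiply by 1000 to match R in J/(mol*K).
RT = 8.314 * 250 = 2078.5 J/mol
exponent = -dG*1000 / (RT) = -(0.91*1000) / 2078.5 = -0.43781573
K = exp(-0.43781573)
K = 0.64544471, rounded to 4 significant figures:

0.6454


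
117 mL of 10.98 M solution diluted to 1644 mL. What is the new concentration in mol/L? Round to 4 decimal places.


Dilution: M1*V1 = M2*V2, solve for M2.
M2 = M1*V1 / V2
M2 = 10.98 * 117 / 1644
M2 = 1284.66 / 1644
M2 = 0.78142336 mol/L, rounded to 4 dp:

0.7814 mol/L


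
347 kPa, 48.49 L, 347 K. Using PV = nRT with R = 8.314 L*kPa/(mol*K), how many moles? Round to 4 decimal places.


PV = nRT, solve for n = PV / (RT).
PV = 347 * 48.49 = 16826.03
RT = 8.314 * 347 = 2884.958
n = 16826.03 / 2884.958
n = 5.83233101 mol, rounded to 4 dp:

5.8323 mol


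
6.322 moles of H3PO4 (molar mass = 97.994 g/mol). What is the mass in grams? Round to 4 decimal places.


mass = n * M
mass = 6.322 * 97.994
mass = 619.518068 g, rounded to 4 dp:

619.5181 g


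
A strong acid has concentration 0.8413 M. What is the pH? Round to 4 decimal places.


A strong acid dissociates completely, so [H+] equals the given concentration.
pH = -log10([H+]) = -log10(0.8413)
pH = 0.07504911, rounded to 4 dp:

0.0750


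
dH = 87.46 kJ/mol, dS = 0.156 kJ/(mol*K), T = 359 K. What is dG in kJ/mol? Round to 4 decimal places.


Gibbs: dG = dH - T*dS (consistent units, dS already in kJ/(mol*K)).
T*dS = 359 * 0.156 = 56.004
dG = 87.46 - (56.004)
dG = 31.456 kJ/mol, rounded to 4 dp:

31.4560 kJ/mol


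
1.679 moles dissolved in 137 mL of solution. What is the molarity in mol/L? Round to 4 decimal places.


Convert volume to liters: V_L = V_mL / 1000.
V_L = 137 / 1000 = 0.137 L
M = n / V_L = 1.679 / 0.137
M = 12.25547445 mol/L, rounded to 4 dp:

12.2555 mol/L


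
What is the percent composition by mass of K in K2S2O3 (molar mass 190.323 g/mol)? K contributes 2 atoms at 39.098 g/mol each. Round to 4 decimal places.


pct = 100 * (n_elem * M_elem) / M_total
mass_contribution = 2 * 39.098 = 78.196 g/mol
pct = 100 * 78.196 / 190.323
pct = 41.08594337 %, rounded to 4 dp:

41.0859 %


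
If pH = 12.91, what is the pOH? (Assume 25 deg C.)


At 25 deg C, pH + pOH = 14.
pOH = 14 - pH = 14 - 12.91
pOH = 1.09:

1.09


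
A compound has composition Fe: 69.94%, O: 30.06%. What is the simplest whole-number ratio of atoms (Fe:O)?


Assume 100 g of compound, divide each mass% by atomic mass to get moles, then normalize by the smallest to get a raw atom ratio.
Moles per 100 g: Fe: 69.94/55.845 = 1.2524, O: 30.06/15.999 = 1.8789
Raw ratio (divide by min = 1.2524): Fe: 1.0, O: 1.5
Multiply by 2 to clear fractions: Fe: 2.0 ~= 2, O: 3.0 ~= 3
Reduce by GCD to get the simplest whole-number ratio:

2:3


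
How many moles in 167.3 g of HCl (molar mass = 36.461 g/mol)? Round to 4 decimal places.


n = mass / M
n = 167.3 / 36.461
n = 4.58846439 mol, rounded to 4 dp:

4.5885 mol


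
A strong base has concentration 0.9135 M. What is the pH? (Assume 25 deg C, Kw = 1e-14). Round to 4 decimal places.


A strong base dissociates completely, so [OH-] equals the given concentration.
pOH = -log10([OH-]) = -log10(0.9135) = 0.039291
pH = 14 - pOH = 14 - 0.039291
pH = 13.960709, rounded to 4 dp:

13.9607


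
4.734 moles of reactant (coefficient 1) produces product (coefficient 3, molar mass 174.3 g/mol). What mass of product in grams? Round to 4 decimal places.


Use the coefficient ratio to convert reactant moles to product moles, then multiply by the product's molar mass.
moles_P = moles_R * (coeff_P / coeff_R) = 4.734 * (3/1) = 14.202
mass_P = moles_P * M_P = 14.202 * 174.3
mass_P = 2475.4086 g, rounded to 4 dp:

2475.4086 g


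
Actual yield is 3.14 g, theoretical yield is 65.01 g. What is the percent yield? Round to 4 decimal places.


% yield = 100 * actual / theoretical
% yield = 100 * 3.14 / 65.01
% yield = 4.83002615 %, rounded to 4 dp:

4.8300 %


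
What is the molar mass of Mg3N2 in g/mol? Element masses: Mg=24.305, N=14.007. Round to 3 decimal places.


M = sum(count * atomic_mass) over atoms.
M = 3*24.305 + 2*14.007
M = 72.915 + 28.014
M = 100.929 g/mol, rounded to 3 dp:

100.929 g/mol


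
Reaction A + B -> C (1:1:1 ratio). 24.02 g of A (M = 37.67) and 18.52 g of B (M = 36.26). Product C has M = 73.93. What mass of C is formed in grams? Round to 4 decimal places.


Find moles of each reactant; the smaller value is the limiting reagent in a 1:1:1 reaction, so moles_C equals moles of the limiter.
n_A = mass_A / M_A = 24.02 / 37.67 = 0.637643 mol
n_B = mass_B / M_B = 18.52 / 36.26 = 0.510756 mol
Limiting reagent: B (smaller), n_limiting = 0.510756 mol
mass_C = n_limiting * M_C = 0.510756 * 73.93
mass_C = 37.76019108 g, rounded to 4 dp:

37.7602 g


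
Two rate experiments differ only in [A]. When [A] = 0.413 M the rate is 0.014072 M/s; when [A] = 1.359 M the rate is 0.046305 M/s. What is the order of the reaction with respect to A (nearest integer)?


Rate is proportional to [A]^n, so rate2/rate1 = ([A]2/[A]1)^n. Take logs to solve for n.
rate2/rate1 = 0.046305 / 0.014072 = 3.2906
[A]2/[A]1 = 1.359 / 0.413 = 3.2906
n = ln(3.2906) / ln(3.2906) = 1.0
Nearest integer order:

1


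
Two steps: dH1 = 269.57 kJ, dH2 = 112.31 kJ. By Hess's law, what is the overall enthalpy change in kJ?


Hess's law: enthalpy is a state function, so add the step enthalpies.
dH_total = dH1 + dH2 = 269.57 + (112.31)
dH_total = 381.88 kJ:

381.88 kJ


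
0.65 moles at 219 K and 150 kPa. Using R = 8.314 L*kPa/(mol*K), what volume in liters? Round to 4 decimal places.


PV = nRT, solve for V = nRT / P.
nRT = 0.65 * 8.314 * 219 = 1183.4979
V = 1183.4979 / 150
V = 7.889986 L, rounded to 4 dp:

7.8900 L


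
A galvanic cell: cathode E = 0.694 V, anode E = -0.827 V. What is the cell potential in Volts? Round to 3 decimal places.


Standard cell potential: E_cell = E_cathode - E_anode.
E_cell = 0.694 - (-0.827)
E_cell = 1.521 V, rounded to 3 dp:

1.521 V


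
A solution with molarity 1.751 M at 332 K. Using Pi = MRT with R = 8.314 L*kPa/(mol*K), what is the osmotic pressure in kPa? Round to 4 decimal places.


Osmotic pressure (van't Hoff): Pi = M*R*T.
RT = 8.314 * 332 = 2760.248
Pi = 1.751 * 2760.248
Pi = 4833.194248 kPa, rounded to 4 dp:

4833.1942 kPa


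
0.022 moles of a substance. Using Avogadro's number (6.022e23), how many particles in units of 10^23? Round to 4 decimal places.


N = n * NA, then divide by 1e23 for the requested units.
N / 1e23 = n * 6.022
N / 1e23 = 0.022 * 6.022
N / 1e23 = 0.132484, rounded to 4 dp:

0.1325


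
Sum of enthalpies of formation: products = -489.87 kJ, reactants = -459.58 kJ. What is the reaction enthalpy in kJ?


dH_rxn = sum(dH_f products) - sum(dH_f reactants)
dH_rxn = -489.87 - (-459.58)
dH_rxn = -30.29 kJ:

-30.29 kJ


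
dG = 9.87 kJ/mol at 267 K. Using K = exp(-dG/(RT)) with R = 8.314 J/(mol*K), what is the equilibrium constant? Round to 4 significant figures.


dG is in kJ/mol; multiply by 1000 to match R in J/(mol*K).
RT = 8.314 * 267 = 2219.838 J/mol
exponent = -dG*1000 / (RT) = -(9.87*1000) / 2219.838 = -4.4462704
K = exp(-4.4462704)
K = 0.011722205, rounded to 4 significant figures:

0.01172


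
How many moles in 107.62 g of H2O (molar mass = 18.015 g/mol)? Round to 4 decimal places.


n = mass / M
n = 107.62 / 18.015
n = 5.97391063 mol, rounded to 4 dp:

5.9739 mol


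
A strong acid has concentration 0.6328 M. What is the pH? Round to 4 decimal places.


A strong acid dissociates completely, so [H+] equals the given concentration.
pH = -log10([H+]) = -log10(0.6328)
pH = 0.19873353, rounded to 4 dp:

0.1987


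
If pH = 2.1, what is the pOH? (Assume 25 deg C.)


At 25 deg C, pH + pOH = 14.
pOH = 14 - pH = 14 - 2.1
pOH = 11.9:

11.90


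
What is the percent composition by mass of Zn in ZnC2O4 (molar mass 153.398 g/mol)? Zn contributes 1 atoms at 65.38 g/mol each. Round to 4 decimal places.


pct = 100 * (n_elem * M_elem) / M_total
mass_contribution = 1 * 65.38 = 65.38 g/mol
pct = 100 * 65.38 / 153.398
pct = 42.62115543 %, rounded to 4 dp:

42.6212 %


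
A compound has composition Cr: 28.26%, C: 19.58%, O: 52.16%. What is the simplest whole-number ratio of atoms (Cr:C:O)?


Assume 100 g of compound, divide each mass% by atomic mass to get moles, then normalize by the smallest to get a raw atom ratio.
Moles per 100 g: Cr: 28.26/51.996 = 0.5435, C: 19.58/12.011 = 1.6302, O: 52.16/15.999 = 3.2602
Raw ratio (divide by min = 0.5435): Cr: 1.0, C: 2.999, O: 5.998
Multiply by 1 to clear fractions: Cr: 1.0 ~= 1, C: 2.999 ~= 3, O: 5.998 ~= 6
Reduce by GCD to get the simplest whole-number ratio:

1:3:6


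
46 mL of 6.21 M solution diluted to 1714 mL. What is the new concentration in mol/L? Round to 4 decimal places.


Dilution: M1*V1 = M2*V2, solve for M2.
M2 = M1*V1 / V2
M2 = 6.21 * 46 / 1714
M2 = 285.66 / 1714
M2 = 0.16666278 mol/L, rounded to 4 dp:

0.1667 mol/L


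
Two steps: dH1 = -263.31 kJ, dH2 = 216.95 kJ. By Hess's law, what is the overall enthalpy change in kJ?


Hess's law: enthalpy is a state function, so add the step enthalpies.
dH_total = dH1 + dH2 = -263.31 + (216.95)
dH_total = -46.36 kJ:

-46.36 kJ


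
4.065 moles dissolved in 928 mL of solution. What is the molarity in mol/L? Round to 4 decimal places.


Convert volume to liters: V_L = V_mL / 1000.
V_L = 928 / 1000 = 0.928 L
M = n / V_L = 4.065 / 0.928
M = 4.38038793 mol/L, rounded to 4 dp:

4.3804 mol/L


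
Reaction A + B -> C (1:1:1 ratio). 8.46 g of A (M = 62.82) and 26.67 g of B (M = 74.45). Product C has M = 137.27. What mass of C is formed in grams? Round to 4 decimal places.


Find moles of each reactant; the smaller value is the limiting reagent in a 1:1:1 reaction, so moles_C equals moles of the limiter.
n_A = mass_A / M_A = 8.46 / 62.82 = 0.13467 mol
n_B = mass_B / M_B = 26.67 / 74.45 = 0.358227 mol
Limiting reagent: A (smaller), n_limiting = 0.13467 mol
mass_C = n_limiting * M_C = 0.13467 * 137.27
mass_C = 18.4861509 g, rounded to 4 dp:

18.4862 g


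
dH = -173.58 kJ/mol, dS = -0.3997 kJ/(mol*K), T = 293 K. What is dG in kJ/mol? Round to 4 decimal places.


Gibbs: dG = dH - T*dS (consistent units, dS already in kJ/(mol*K)).
T*dS = 293 * -0.3997 = -117.1121
dG = -173.58 - (-117.1121)
dG = -56.4679 kJ/mol, rounded to 4 dp:

-56.4679 kJ/mol


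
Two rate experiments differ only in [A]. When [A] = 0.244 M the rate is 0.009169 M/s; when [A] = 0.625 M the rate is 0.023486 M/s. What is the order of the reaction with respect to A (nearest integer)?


Rate is proportional to [A]^n, so rate2/rate1 = ([A]2/[A]1)^n. Take logs to solve for n.
rate2/rate1 = 0.023486 / 0.009169 = 2.5615
[A]2/[A]1 = 0.625 / 0.244 = 2.5615
n = ln(2.5615) / ln(2.5615) = 1.0
Nearest integer order:

1


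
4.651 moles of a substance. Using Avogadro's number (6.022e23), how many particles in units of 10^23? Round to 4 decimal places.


N = n * NA, then divide by 1e23 for the requested units.
N / 1e23 = n * 6.022
N / 1e23 = 4.651 * 6.022
N / 1e23 = 28.008322, rounded to 4 dp:

28.0083


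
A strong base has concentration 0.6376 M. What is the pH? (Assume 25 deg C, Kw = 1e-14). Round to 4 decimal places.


A strong base dissociates completely, so [OH-] equals the given concentration.
pOH = -log10([OH-]) = -log10(0.6376) = 0.195452
pH = 14 - pOH = 14 - 0.195452
pH = 13.804548, rounded to 4 dp:

13.8045


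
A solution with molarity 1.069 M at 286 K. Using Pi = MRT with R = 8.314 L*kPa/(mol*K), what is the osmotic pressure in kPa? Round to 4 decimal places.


Osmotic pressure (van't Hoff): Pi = M*R*T.
RT = 8.314 * 286 = 2377.804
Pi = 1.069 * 2377.804
Pi = 2541.872476 kPa, rounded to 4 dp:

2541.8725 kPa


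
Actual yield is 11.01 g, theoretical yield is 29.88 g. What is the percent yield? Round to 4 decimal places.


% yield = 100 * actual / theoretical
% yield = 100 * 11.01 / 29.88
% yield = 36.84738956 %, rounded to 4 dp:

36.8474 %


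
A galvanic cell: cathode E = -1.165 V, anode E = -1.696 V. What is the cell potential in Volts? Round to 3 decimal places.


Standard cell potential: E_cell = E_cathode - E_anode.
E_cell = -1.165 - (-1.696)
E_cell = 0.531 V, rounded to 3 dp:

0.531 V


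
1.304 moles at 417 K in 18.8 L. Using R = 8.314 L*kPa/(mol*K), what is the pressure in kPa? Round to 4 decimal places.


PV = nRT, solve for P = nRT / V.
nRT = 1.304 * 8.314 * 417 = 4520.8872
P = 4520.8872 / 18.8
P = 240.4727234 kPa, rounded to 4 dp:

240.4727 kPa


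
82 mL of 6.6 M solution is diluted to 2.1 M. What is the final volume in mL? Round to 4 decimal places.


Dilution: M1*V1 = M2*V2, solve for V2.
V2 = M1*V1 / M2
V2 = 6.6 * 82 / 2.1
V2 = 541.2 / 2.1
V2 = 257.71428571 mL, rounded to 4 dp:

257.7143 mL


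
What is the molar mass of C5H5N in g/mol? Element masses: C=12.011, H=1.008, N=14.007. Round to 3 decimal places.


M = sum(count * atomic_mass) over atoms.
M = 5*12.011 + 5*1.008 + 1*14.007
M = 60.055 + 5.04 + 14.007
M = 79.102 g/mol, rounded to 3 dp:

79.102 g/mol


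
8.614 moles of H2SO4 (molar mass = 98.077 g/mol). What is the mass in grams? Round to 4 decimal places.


mass = n * M
mass = 8.614 * 98.077
mass = 844.835278 g, rounded to 4 dp:

844.8353 g


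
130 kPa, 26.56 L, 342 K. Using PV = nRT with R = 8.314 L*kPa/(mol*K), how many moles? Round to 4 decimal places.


PV = nRT, solve for n = PV / (RT).
PV = 130 * 26.56 = 3452.8
RT = 8.314 * 342 = 2843.388
n = 3452.8 / 2843.388
n = 1.21432601 mol, rounded to 4 dp:

1.2143 mol


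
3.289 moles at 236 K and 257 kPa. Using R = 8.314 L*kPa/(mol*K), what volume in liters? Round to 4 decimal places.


PV = nRT, solve for V = nRT / P.
nRT = 3.289 * 8.314 * 236 = 6453.3601
V = 6453.3601 / 257
V = 25.11035058 L, rounded to 4 dp:

25.1104 L


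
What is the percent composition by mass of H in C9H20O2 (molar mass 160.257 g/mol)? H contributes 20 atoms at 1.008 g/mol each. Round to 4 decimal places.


pct = 100 * (n_elem * M_elem) / M_total
mass_contribution = 20 * 1.008 = 20.16 g/mol
pct = 100 * 20.16 / 160.257
pct = 12.57979371 %, rounded to 4 dp:

12.5798 %


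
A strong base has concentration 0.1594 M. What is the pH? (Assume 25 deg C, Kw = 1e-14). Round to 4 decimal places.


A strong base dissociates completely, so [OH-] equals the given concentration.
pOH = -log10([OH-]) = -log10(0.1594) = 0.797512
pH = 14 - pOH = 14 - 0.797512
pH = 13.202488, rounded to 4 dp:

13.2025


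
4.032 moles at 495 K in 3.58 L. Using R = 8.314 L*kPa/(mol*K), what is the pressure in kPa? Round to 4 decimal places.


PV = nRT, solve for P = nRT / V.
nRT = 4.032 * 8.314 * 495 = 16593.4138
P = 16593.4138 / 3.58
P = 4635.03178771 kPa, rounded to 4 dp:

4635.0318 kPa


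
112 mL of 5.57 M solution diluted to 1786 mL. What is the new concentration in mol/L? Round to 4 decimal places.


Dilution: M1*V1 = M2*V2, solve for M2.
M2 = M1*V1 / V2
M2 = 5.57 * 112 / 1786
M2 = 623.84 / 1786
M2 = 0.34929451 mol/L, rounded to 4 dp:

0.3493 mol/L


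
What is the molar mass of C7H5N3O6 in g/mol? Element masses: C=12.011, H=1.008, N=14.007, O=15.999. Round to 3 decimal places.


M = sum(count * atomic_mass) over atoms.
M = 7*12.011 + 5*1.008 + 3*14.007 + 6*15.999
M = 84.077 + 5.04 + 42.021 + 95.994
M = 227.132 g/mol, rounded to 3 dp:

227.132 g/mol


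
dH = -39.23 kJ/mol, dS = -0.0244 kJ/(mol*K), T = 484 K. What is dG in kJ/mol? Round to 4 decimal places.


Gibbs: dG = dH - T*dS (consistent units, dS already in kJ/(mol*K)).
T*dS = 484 * -0.0244 = -11.8096
dG = -39.23 - (-11.8096)
dG = -27.4204 kJ/mol, rounded to 4 dp:

-27.4204 kJ/mol


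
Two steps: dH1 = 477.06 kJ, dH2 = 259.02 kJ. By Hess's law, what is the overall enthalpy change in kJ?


Hess's law: enthalpy is a state function, so add the step enthalpies.
dH_total = dH1 + dH2 = 477.06 + (259.02)
dH_total = 736.08 kJ:

736.08 kJ


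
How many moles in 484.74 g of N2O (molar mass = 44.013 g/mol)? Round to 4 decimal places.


n = mass / M
n = 484.74 / 44.013
n = 11.01356417 mol, rounded to 4 dp:

11.0136 mol


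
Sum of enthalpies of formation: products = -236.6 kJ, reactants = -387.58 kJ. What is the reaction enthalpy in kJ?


dH_rxn = sum(dH_f products) - sum(dH_f reactants)
dH_rxn = -236.6 - (-387.58)
dH_rxn = 150.98 kJ:

150.98 kJ


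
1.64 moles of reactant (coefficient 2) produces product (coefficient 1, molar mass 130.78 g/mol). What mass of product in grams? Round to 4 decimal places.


Use the coefficient ratio to convert reactant moles to product moles, then multiply by the product's molar mass.
moles_P = moles_R * (coeff_P / coeff_R) = 1.64 * (1/2) = 0.82
mass_P = moles_P * M_P = 0.82 * 130.78
mass_P = 107.2396 g, rounded to 4 dp:

107.2396 g


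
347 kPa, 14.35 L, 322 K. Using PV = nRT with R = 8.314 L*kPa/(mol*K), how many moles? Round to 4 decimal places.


PV = nRT, solve for n = PV / (RT).
PV = 347 * 14.35 = 4979.45
RT = 8.314 * 322 = 2677.108
n = 4979.45 / 2677.108
n = 1.86001088 mol, rounded to 4 dp:

1.8600 mol


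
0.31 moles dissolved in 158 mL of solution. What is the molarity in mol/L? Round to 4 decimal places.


Convert volume to liters: V_L = V_mL / 1000.
V_L = 158 / 1000 = 0.158 L
M = n / V_L = 0.31 / 0.158
M = 1.96202532 mol/L, rounded to 4 dp:

1.9620 mol/L


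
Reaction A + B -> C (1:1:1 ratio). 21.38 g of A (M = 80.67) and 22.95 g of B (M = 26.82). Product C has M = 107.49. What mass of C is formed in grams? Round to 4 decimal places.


Find moles of each reactant; the smaller value is the limiting reagent in a 1:1:1 reaction, so moles_C equals moles of the limiter.
n_A = mass_A / M_A = 21.38 / 80.67 = 0.26503 mol
n_B = mass_B / M_B = 22.95 / 26.82 = 0.855705 mol
Limiting reagent: A (smaller), n_limiting = 0.26503 mol
mass_C = n_limiting * M_C = 0.26503 * 107.49
mass_C = 28.4880747 g, rounded to 4 dp:

28.4881 g


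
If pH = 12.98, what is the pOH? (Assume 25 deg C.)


At 25 deg C, pH + pOH = 14.
pOH = 14 - pH = 14 - 12.98
pOH = 1.02:

1.02


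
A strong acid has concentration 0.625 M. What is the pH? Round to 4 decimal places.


A strong acid dissociates completely, so [H+] equals the given concentration.
pH = -log10([H+]) = -log10(0.625)
pH = 0.20411998, rounded to 4 dp:

0.2041


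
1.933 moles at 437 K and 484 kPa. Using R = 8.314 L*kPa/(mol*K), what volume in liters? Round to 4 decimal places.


PV = nRT, solve for V = nRT / P.
nRT = 1.933 * 8.314 * 437 = 7023.0104
V = 7023.0104 / 484
V = 14.51035207 L, rounded to 4 dp:

14.5104 L


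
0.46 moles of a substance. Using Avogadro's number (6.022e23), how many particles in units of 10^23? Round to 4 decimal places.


N = n * NA, then divide by 1e23 for the requested units.
N / 1e23 = n * 6.022
N / 1e23 = 0.46 * 6.022
N / 1e23 = 2.77012, rounded to 4 dp:

2.7701


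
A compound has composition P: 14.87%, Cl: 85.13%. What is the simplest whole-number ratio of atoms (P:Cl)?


Assume 100 g of compound, divide each mass% by atomic mass to get moles, then normalize by the smallest to get a raw atom ratio.
Moles per 100 g: P: 14.87/30.974 = 0.4801, Cl: 85.13/35.453 = 2.4012
Raw ratio (divide by min = 0.4801): P: 1.0, Cl: 5.002
Multiply by 1 to clear fractions: P: 1.0 ~= 1, Cl: 5.002 ~= 5
Reduce by GCD to get the simplest whole-number ratio:

1:5


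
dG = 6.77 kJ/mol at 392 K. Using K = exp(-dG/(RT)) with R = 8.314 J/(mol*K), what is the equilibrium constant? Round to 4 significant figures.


dG is in kJ/mol; multiply by 1000 to match R in J/(mol*K).
RT = 8.314 * 392 = 3259.088 J/mol
exponent = -dG*1000 / (RT) = -(6.77*1000) / 3259.088 = -2.07726824
K = exp(-2.07726824)
K = 0.12527196, rounded to 4 significant figures:

0.1253


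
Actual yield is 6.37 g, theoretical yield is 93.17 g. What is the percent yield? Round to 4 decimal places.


% yield = 100 * actual / theoretical
% yield = 100 * 6.37 / 93.17
% yield = 6.83696469 %, rounded to 4 dp:

6.8370 %


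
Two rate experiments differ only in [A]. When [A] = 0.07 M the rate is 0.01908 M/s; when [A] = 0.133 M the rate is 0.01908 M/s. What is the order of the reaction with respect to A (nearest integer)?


Rate is proportional to [A]^n, so rate2/rate1 = ([A]2/[A]1)^n. Take logs to solve for n.
rate2/rate1 = 0.01908 / 0.01908 = 1.0
[A]2/[A]1 = 0.133 / 0.07 = 1.9
n = ln(1.0) / ln(1.9) = 0.0
Nearest integer order:

0


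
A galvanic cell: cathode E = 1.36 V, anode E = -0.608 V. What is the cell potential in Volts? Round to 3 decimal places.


Standard cell potential: E_cell = E_cathode - E_anode.
E_cell = 1.36 - (-0.608)
E_cell = 1.968 V, rounded to 3 dp:

1.968 V


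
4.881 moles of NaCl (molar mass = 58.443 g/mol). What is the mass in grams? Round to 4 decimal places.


mass = n * M
mass = 4.881 * 58.443
mass = 285.260283 g, rounded to 4 dp:

285.2603 g


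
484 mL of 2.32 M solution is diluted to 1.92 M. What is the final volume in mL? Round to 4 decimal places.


Dilution: M1*V1 = M2*V2, solve for V2.
V2 = M1*V1 / M2
V2 = 2.32 * 484 / 1.92
V2 = 1122.88 / 1.92
V2 = 584.83333333 mL, rounded to 4 dp:

584.8333 mL


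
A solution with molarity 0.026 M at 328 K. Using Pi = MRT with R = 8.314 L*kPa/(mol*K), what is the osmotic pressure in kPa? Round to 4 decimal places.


Osmotic pressure (van't Hoff): Pi = M*R*T.
RT = 8.314 * 328 = 2726.992
Pi = 0.026 * 2726.992
Pi = 70.901792 kPa, rounded to 4 dp:

70.9018 kPa


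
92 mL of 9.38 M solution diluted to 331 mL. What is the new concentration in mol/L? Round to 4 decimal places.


Dilution: M1*V1 = M2*V2, solve for M2.
M2 = M1*V1 / V2
M2 = 9.38 * 92 / 331
M2 = 862.96 / 331
M2 = 2.60712991 mol/L, rounded to 4 dp:

2.6071 mol/L


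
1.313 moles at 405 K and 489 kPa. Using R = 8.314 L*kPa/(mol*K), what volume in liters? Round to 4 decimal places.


PV = nRT, solve for V = nRT / P.
nRT = 1.313 * 8.314 * 405 = 4421.0942
V = 4421.0942 / 489
V = 9.04109243 L, rounded to 4 dp:

9.0411 L


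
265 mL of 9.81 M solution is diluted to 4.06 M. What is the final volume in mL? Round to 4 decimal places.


Dilution: M1*V1 = M2*V2, solve for V2.
V2 = M1*V1 / M2
V2 = 9.81 * 265 / 4.06
V2 = 2599.65 / 4.06
V2 = 640.30788177 mL, rounded to 4 dp:

640.3079 mL


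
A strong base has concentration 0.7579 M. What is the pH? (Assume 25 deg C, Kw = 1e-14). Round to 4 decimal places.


A strong base dissociates completely, so [OH-] equals the given concentration.
pOH = -log10([OH-]) = -log10(0.7579) = 0.120388
pH = 14 - pOH = 14 - 0.120388
pH = 13.879612, rounded to 4 dp:

13.8796


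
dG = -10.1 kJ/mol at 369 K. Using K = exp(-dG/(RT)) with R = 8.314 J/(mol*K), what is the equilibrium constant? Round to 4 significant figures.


dG is in kJ/mol; multiply by 1000 to match R in J/(mol*K).
RT = 8.314 * 369 = 3067.866 J/mol
exponent = -dG*1000 / (RT) = -(-10.1*1000) / 3067.866 = 3.29219073
K = exp(3.29219073)
K = 26.901734, rounded to 4 significant figures:

26.90


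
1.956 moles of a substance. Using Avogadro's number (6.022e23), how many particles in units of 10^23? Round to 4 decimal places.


N = n * NA, then divide by 1e23 for the requested units.
N / 1e23 = n * 6.022
N / 1e23 = 1.956 * 6.022
N / 1e23 = 11.779032, rounded to 4 dp:

11.7790


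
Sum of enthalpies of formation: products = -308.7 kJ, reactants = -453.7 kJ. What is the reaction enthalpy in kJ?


dH_rxn = sum(dH_f products) - sum(dH_f reactants)
dH_rxn = -308.7 - (-453.7)
dH_rxn = 145.0 kJ:

145.00 kJ


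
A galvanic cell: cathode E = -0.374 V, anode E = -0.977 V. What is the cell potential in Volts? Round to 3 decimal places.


Standard cell potential: E_cell = E_cathode - E_anode.
E_cell = -0.374 - (-0.977)
E_cell = 0.603 V, rounded to 3 dp:

0.603 V


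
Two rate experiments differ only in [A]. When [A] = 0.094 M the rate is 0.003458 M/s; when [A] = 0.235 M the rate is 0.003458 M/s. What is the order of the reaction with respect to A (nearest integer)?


Rate is proportional to [A]^n, so rate2/rate1 = ([A]2/[A]1)^n. Take logs to solve for n.
rate2/rate1 = 0.003458 / 0.003458 = 1.0
[A]2/[A]1 = 0.235 / 0.094 = 2.5
n = ln(1.0) / ln(2.5) = 0.0
Nearest integer order:

0


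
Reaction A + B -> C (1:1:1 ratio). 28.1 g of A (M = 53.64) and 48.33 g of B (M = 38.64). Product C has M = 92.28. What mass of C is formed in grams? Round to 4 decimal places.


Find moles of each reactant; the smaller value is the limiting reagent in a 1:1:1 reaction, so moles_C equals moles of the limiter.
n_A = mass_A / M_A = 28.1 / 53.64 = 0.523863 mol
n_B = mass_B / M_B = 48.33 / 38.64 = 1.250776 mol
Limiting reagent: A (smaller), n_limiting = 0.523863 mol
mass_C = n_limiting * M_C = 0.523863 * 92.28
mass_C = 48.34207764 g, rounded to 4 dp:

48.3421 g


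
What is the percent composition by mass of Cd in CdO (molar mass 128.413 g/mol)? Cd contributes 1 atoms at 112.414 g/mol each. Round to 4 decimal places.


pct = 100 * (n_elem * M_elem) / M_total
mass_contribution = 1 * 112.414 = 112.414 g/mol
pct = 100 * 112.414 / 128.413
pct = 87.54098105 %, rounded to 4 dp:

87.5410 %


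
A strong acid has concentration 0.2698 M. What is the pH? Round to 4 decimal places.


A strong acid dissociates completely, so [H+] equals the given concentration.
pH = -log10([H+]) = -log10(0.2698)
pH = 0.56895805, rounded to 4 dp:

0.5690


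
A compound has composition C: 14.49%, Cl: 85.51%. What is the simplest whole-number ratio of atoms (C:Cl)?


Assume 100 g of compound, divide each mass% by atomic mass to get moles, then normalize by the smallest to get a raw atom ratio.
Moles per 100 g: C: 14.49/12.011 = 1.2064, Cl: 85.51/35.453 = 2.4119
Raw ratio (divide by min = 1.2064): C: 1.0, Cl: 1.999
Multiply by 1 to clear fractions: C: 1.0 ~= 1, Cl: 1.999 ~= 2
Reduce by GCD to get the simplest whole-number ratio:

1:2


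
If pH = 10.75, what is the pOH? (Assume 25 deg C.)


At 25 deg C, pH + pOH = 14.
pOH = 14 - pH = 14 - 10.75
pOH = 3.25:

3.25


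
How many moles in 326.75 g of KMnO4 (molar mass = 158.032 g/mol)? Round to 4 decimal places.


n = mass / M
n = 326.75 / 158.032
n = 2.06761922 mol, rounded to 4 dp:

2.0676 mol


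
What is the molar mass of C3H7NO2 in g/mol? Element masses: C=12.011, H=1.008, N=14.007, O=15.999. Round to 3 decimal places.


M = sum(count * atomic_mass) over atoms.
M = 3*12.011 + 7*1.008 + 1*14.007 + 2*15.999
M = 36.033 + 7.056 + 14.007 + 31.998
M = 89.094 g/mol, rounded to 3 dp:

89.094 g/mol


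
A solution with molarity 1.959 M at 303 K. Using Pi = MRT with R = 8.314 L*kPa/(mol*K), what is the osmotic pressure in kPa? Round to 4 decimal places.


Osmotic pressure (van't Hoff): Pi = M*R*T.
RT = 8.314 * 303 = 2519.142
Pi = 1.959 * 2519.142
Pi = 4934.999178 kPa, rounded to 4 dp:

4934.9992 kPa


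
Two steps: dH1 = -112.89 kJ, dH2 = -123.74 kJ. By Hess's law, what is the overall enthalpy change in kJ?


Hess's law: enthalpy is a state function, so add the step enthalpies.
dH_total = dH1 + dH2 = -112.89 + (-123.74)
dH_total = -236.63 kJ:

-236.63 kJ


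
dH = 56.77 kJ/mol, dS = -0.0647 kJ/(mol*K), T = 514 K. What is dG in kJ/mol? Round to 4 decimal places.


Gibbs: dG = dH - T*dS (consistent units, dS already in kJ/(mol*K)).
T*dS = 514 * -0.0647 = -33.2558
dG = 56.77 - (-33.2558)
dG = 90.0258 kJ/mol, rounded to 4 dp:

90.0258 kJ/mol


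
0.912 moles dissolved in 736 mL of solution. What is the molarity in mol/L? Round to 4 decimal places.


Convert volume to liters: V_L = V_mL / 1000.
V_L = 736 / 1000 = 0.736 L
M = n / V_L = 0.912 / 0.736
M = 1.23913043 mol/L, rounded to 4 dp:

1.2391 mol/L


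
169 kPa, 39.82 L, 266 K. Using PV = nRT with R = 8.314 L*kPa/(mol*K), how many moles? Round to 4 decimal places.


PV = nRT, solve for n = PV / (RT).
PV = 169 * 39.82 = 6729.58
RT = 8.314 * 266 = 2211.524
n = 6729.58 / 2211.524
n = 3.04296042 mol, rounded to 4 dp:

3.0430 mol


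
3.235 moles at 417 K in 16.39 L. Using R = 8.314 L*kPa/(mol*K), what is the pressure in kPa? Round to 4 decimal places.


PV = nRT, solve for P = nRT / V.
nRT = 3.235 * 8.314 * 417 = 11215.5444
P = 11215.5444 / 16.39
P = 684.2919097 kPa, rounded to 4 dp:

684.2919 kPa


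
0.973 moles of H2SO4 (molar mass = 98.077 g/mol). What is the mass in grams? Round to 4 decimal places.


mass = n * M
mass = 0.973 * 98.077
mass = 95.428921 g, rounded to 4 dp:

95.4289 g


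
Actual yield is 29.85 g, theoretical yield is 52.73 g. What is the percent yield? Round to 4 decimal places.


% yield = 100 * actual / theoretical
% yield = 100 * 29.85 / 52.73
% yield = 56.60914091 %, rounded to 4 dp:

56.6091 %


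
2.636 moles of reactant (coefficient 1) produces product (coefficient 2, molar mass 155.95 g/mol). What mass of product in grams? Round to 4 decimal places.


Use the coefficient ratio to convert reactant moles to product moles, then multiply by the product's molar mass.
moles_P = moles_R * (coeff_P / coeff_R) = 2.636 * (2/1) = 5.272
mass_P = moles_P * M_P = 5.272 * 155.95
mass_P = 822.1684 g, rounded to 4 dp:

822.1684 g


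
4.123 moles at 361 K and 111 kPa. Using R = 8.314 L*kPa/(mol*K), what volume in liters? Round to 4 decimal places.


PV = nRT, solve for V = nRT / P.
nRT = 4.123 * 8.314 * 361 = 12374.5825
V = 12374.5825 / 111
V = 111.48272523 L, rounded to 4 dp:

111.4827 L


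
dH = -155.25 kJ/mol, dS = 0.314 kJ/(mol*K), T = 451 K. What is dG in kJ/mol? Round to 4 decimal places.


Gibbs: dG = dH - T*dS (consistent units, dS already in kJ/(mol*K)).
T*dS = 451 * 0.314 = 141.614
dG = -155.25 - (141.614)
dG = -296.864 kJ/mol, rounded to 4 dp:

-296.8640 kJ/mol


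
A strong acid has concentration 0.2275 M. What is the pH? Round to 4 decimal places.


A strong acid dissociates completely, so [H+] equals the given concentration.
pH = -log10([H+]) = -log10(0.2275)
pH = 0.6430186, rounded to 4 dp:

0.6430


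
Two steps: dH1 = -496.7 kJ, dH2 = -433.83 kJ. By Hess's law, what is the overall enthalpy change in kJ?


Hess's law: enthalpy is a state function, so add the step enthalpies.
dH_total = dH1 + dH2 = -496.7 + (-433.83)
dH_total = -930.53 kJ:

-930.53 kJ


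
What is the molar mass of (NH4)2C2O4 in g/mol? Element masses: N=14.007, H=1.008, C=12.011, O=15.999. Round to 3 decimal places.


M = sum(count * atomic_mass) over atoms.
M = 2*14.007 + 8*1.008 + 2*12.011 + 4*15.999
M = 28.014 + 8.064 + 24.022 + 63.996
M = 124.096 g/mol, rounded to 3 dp:

124.096 g/mol


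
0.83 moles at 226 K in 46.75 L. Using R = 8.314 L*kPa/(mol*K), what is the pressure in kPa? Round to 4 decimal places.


PV = nRT, solve for P = nRT / V.
nRT = 0.83 * 8.314 * 226 = 1559.5401
P = 1559.5401 / 46.75
P = 33.35914652 kPa, rounded to 4 dp:

33.3591 kPa


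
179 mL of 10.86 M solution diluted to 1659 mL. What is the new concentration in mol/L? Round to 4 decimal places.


Dilution: M1*V1 = M2*V2, solve for M2.
M2 = M1*V1 / V2
M2 = 10.86 * 179 / 1659
M2 = 1943.94 / 1659
M2 = 1.17175407 mol/L, rounded to 4 dp:

1.1718 mol/L


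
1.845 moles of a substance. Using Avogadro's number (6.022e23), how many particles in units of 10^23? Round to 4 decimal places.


N = n * NA, then divide by 1e23 for the requested units.
N / 1e23 = n * 6.022
N / 1e23 = 1.845 * 6.022
N / 1e23 = 11.11059, rounded to 4 dp:

11.1106


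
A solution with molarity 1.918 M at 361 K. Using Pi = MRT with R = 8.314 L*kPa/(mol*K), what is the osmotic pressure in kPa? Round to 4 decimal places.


Osmotic pressure (van't Hoff): Pi = M*R*T.
RT = 8.314 * 361 = 3001.354
Pi = 1.918 * 3001.354
Pi = 5756.596972 kPa, rounded to 4 dp:

5756.5970 kPa


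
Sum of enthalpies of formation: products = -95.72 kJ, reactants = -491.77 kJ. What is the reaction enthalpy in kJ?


dH_rxn = sum(dH_f products) - sum(dH_f reactants)
dH_rxn = -95.72 - (-491.77)
dH_rxn = 396.05 kJ:

396.05 kJ


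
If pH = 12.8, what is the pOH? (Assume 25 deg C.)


At 25 deg C, pH + pOH = 14.
pOH = 14 - pH = 14 - 12.8
pOH = 1.2:

1.20


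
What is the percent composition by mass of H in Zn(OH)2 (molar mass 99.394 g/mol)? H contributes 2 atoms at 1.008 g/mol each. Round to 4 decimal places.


pct = 100 * (n_elem * M_elem) / M_total
mass_contribution = 2 * 1.008 = 2.016 g/mol
pct = 100 * 2.016 / 99.394
pct = 2.02829145 %, rounded to 4 dp:

2.0283 %


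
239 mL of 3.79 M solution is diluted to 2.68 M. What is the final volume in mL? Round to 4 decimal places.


Dilution: M1*V1 = M2*V2, solve for V2.
V2 = M1*V1 / M2
V2 = 3.79 * 239 / 2.68
V2 = 905.81 / 2.68
V2 = 337.98880597 mL, rounded to 4 dp:

337.9888 mL


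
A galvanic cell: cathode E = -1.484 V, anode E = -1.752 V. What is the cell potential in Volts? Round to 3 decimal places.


Standard cell potential: E_cell = E_cathode - E_anode.
E_cell = -1.484 - (-1.752)
E_cell = 0.268 V, rounded to 3 dp:

0.268 V
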